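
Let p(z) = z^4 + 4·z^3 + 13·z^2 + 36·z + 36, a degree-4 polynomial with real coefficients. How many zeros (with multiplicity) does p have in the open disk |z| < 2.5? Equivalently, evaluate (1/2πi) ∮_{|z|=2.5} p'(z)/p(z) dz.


The zeros of p are: -2, -2, (0 + 3i), (0 - 3i).
Their magnitudes are: 2, 2, 3, 3.
Zeros with |z| < R = 2.5: -2, -2.
Count = 2.
By the argument principle, (1/2πi) ∮_{|z|=R} p'(z)/p(z) dz equals exactly this count.

Number of zeros inside |z| < 2.5: 2.


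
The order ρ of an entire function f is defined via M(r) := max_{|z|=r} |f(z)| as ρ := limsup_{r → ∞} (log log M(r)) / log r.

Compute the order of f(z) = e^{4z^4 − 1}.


|e^{4z^4 − 1}| = e^{Re(4·z^4) + -1} ≤ e^{4|z|^4 + -1} = e^{4r^4 + -1} on |z| = r, so ρ ≤ 4. Choosing z on |z|=r so that 4·z^4 is real positive (always possible by picking arg z appropriately) gives |f(z)| = e^{4r^4 + -1}, matching the bound. The additive constant -1 does not affect log log M(r) ~ 4·log r. Hence ρ = 4.
Therefore ρ = 4.

Order ρ = 4.


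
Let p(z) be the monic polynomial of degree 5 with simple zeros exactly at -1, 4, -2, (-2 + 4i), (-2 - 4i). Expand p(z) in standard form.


The polynomial is p(z) = ∏_{α ∈ S} (z − α), where S = {-1, 4, -2, (-2 + 4i), (-2 - 4i)}.
Expanding the product yields: p(z) = z^5 + 3·z^4 + 6·z^3 -68·z^2 -232·z -160.
Note conjugate pairs combine to real quadratics: (z − (-2+4i))(z − (-2−4i)) = z² + 4z + 20.
The resulting polynomial has degree 5 and real coefficients as required.

p(z) = z^5 + 3·z^4 + 6·z^3 -68·z^2 -232·z -160.


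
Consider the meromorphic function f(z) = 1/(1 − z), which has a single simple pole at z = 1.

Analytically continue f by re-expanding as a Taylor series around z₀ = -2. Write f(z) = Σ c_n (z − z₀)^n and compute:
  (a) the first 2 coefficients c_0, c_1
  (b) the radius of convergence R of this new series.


Let w = z − z₀, so z = z₀ + w.
Then 1 − z = 1 − (z₀ + w) = (1 − z₀) − w = 3 − w.
f(z) = 1/(3 − w) = (1/(3)) · 1/(1 − w/(3)) = Σ_{n≥0} w^n / (3)^(n+1).
So c_n = 1/(3)^(n+1):
  c_0 = 1/(3)^1 = 1/3.
  c_1 = 1/(3)^2 = 1/9.
The series is valid for |w/d| < 1, i.e. |z − z₀| < |d|.
Radius of convergence: R = |1 − z₀| = |3| = 3 (distance from z₀ to the singularity z = 1).

c_0 = 1/3, c_1 = 1/9; R = 3.


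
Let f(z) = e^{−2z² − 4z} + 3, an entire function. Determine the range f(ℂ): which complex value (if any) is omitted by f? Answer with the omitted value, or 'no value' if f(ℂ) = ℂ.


Little Picard bounds the complement of f(ℂ) to at most one point.
The exponent g(z) = −2z² − 4z is a nonconstant polynomial, hence surjective onto ℂ. So e^{g(z)} takes every value in {e^w : w ∈ ℂ} = ℂ ∖ {0}. Adding 3 shifts the range to ℂ ∖ {3}. f omits exactly 3.

Omitted value: 3.


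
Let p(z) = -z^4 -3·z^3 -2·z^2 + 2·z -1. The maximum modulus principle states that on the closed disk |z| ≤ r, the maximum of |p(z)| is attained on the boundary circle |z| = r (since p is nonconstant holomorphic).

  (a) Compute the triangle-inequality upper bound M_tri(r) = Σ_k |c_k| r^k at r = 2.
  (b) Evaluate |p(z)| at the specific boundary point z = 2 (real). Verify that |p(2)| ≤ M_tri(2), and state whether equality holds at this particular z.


Coefficients: c_0 = -1, c_1 = 2, c_2 = -2, c_3 = -3, c_4 = -1. Radius r = 2.
Part (a). Triangle bound: M_tri(r) = Σ_k |c_k| r^k
  = |-1|·2^0 + |2|·2^1 + |-2|·2^2 + |-3|·2^3 + |-1|·2^4
  = 1 + 4 + 8 + 24 + 16 = 53.
This bounds M(r) := max_{|z|=r} |p(z)| from above; equality holds iff all terms c_k z^k can be made to align in phase at a single z on |z|=r.
Part (b). At z = 2 (real, on the circle |z| = r):
  p(2) = (-1)·2^0 + (2)·2^1 + (-2)·2^2 + (-3)·2^3 + (-1)·2^4 = -45.
  |p(2)| = 45.
Check: |p(2)| = 45 ≤ 53 = M_tri(2). ✓ Equality does not hold at z = 2 (the coefficients have mixed signs, so the terms do not all align in phase there).

M_tri(2) = 53; |p(2)| = 45; equality at z=2: no.


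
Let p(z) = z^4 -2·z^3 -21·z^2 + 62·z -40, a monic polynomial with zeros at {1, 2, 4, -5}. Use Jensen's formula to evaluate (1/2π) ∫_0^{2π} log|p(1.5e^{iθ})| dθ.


Zeros: -5, 1, 2, 4; r = 1.5.
Inside |z| < r: 1. Outside (|z| ≥ r): -5, 2, 4.
p(0) = -40, so log|p(0)| = log(40) = 3.6889.
Apply Jensen: I(r) = log|p(0)| + Σ_k log(r/|z_k|), summed over zeros inside |z| < r.
  log(r/|z_k|) for z_k = 1: log(1.5/1) = 0.4055
  Outside zeros (-5, 2, 4) contribute nothing to the Jensen sum.
Sum over inside zeros: 0.4055.
I(r) = log|p(0)| + (inside sum) = 3.6889 + 0.4055 = 4.0943.
Note: since some zeros are outside |z| ≤ r, the simplified n·log(r) form does NOT apply — only the inside zeros contribute.

I(r) ≈ 4.0943.


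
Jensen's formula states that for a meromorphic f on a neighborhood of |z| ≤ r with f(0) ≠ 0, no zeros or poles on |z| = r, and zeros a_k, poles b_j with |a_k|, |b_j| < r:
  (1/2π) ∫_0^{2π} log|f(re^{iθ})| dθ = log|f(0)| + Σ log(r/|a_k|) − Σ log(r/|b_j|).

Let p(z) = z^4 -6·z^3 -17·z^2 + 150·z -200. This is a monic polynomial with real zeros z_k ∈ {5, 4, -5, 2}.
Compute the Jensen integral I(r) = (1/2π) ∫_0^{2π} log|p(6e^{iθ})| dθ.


Zeros: -5, 2, 4, 5; r = 6.
Inside |z| < r: -5, 2, 4, 5. Outside (|z| ≥ r): ∅.
p(0) = -200, so log|p(0)| = log(200) = 5.2983.
Apply Jensen: I(r) = log|p(0)| + Σ_k log(r/|z_k|), summed over zeros inside |z| < r.
  log(r/|z_k|) for z_k = 5: log(6/5) = 0.1823
  log(r/|z_k|) for z_k = 4: log(6/4) = 0.4055
  log(r/|z_k|) for z_k = -5: log(6/5) = 0.1823
  log(r/|z_k|) for z_k = 2: log(6/2) = 1.0986
Sum over inside zeros: 1.8687.
I(r) = log|p(0)| + (inside sum) = 5.2983 + 1.8687 = 7.1670.
Closed form (all zeros inside, monic): I(r) = n·log(r) = 4·log(6) = 7.1670. ✓

I(r) ≈ 7.1670.


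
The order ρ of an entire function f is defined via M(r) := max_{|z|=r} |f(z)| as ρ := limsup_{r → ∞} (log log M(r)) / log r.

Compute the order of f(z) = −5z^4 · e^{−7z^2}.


M(r) = max_{|z|=r} |-5|·|z|^4·|e^{−7z^2}| = 5·r^4 · e^{7r^2} (the factors attain their maxima compatibly on |z|=r). Then log M(r) = log 5 + 4·log r + 7r^2, dominated by the last term, so log log M(r) ~ 2·log r. The polynomial factor -5z^4 contributes only a log r term and does not affect the order. ρ = 2.
Therefore ρ = 2.

Order ρ = 2.


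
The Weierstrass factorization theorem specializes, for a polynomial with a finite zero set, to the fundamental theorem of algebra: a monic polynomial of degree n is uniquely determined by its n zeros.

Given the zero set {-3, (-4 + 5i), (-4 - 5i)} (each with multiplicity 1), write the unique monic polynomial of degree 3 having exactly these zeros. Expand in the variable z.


The polynomial is p(z) = ∏_{α ∈ S} (z − α), where S = {-3, (-4 + 5i), (-4 - 5i)}.
Expanding the product yields: p(z) = z^3 + 11·z^2 + 65·z + 123.
Note conjugate pairs combine to real quadratics: (z − (-4+5i))(z − (-4−5i)) = z² + 8z + 41.
The resulting polynomial has degree 3 and real coefficients as required.

p(z) = z^3 + 11·z^2 + 65·z + 123.


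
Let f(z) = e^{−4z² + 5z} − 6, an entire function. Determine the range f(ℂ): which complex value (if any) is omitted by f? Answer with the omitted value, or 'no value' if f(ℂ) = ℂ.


Little Picard bounds the complement of f(ℂ) to at most one point.
The exponent g(z) = −4z² + 5z is a nonconstant polynomial, hence surjective onto ℂ. So e^{g(z)} takes every value in {e^w : w ∈ ℂ} = ℂ ∖ {0}. Adding -6 shifts the range to ℂ ∖ {-6}. f omits exactly -6.

Omitted value: -6.


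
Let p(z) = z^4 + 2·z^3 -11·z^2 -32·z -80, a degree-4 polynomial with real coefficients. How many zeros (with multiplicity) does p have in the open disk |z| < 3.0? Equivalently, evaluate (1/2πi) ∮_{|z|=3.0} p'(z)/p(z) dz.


The zeros of p are: (-1 + 2i), (-1 - 2i), -4, 4.
Their magnitudes are: 2.236, 2.236, 4, 4.
Zeros with |z| < R = 3.0: (-1 + 2i), (-1 - 2i).
Count = 2.
By the argument principle, (1/2πi) ∮_{|z|=R} p'(z)/p(z) dz equals exactly this count.

Number of zeros inside |z| < 3.0: 2.


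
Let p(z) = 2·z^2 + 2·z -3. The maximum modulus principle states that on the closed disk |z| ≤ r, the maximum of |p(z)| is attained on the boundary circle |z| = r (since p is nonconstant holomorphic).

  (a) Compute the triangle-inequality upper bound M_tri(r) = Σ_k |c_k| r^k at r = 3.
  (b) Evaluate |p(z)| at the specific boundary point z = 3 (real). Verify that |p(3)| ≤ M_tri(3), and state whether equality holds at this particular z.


Coefficients: c_0 = -3, c_1 = 2, c_2 = 2. Radius r = 3.
Part (a). Triangle bound: M_tri(r) = Σ_k |c_k| r^k
  = |-3|·3^0 + |2|·3^1 + |2|·3^2
  = 3 + 6 + 18 = 27.
This bounds M(r) := max_{|z|=r} |p(z)| from above; equality holds iff all terms c_k z^k can be made to align in phase at a single z on |z|=r.
Part (b). At z = 3 (real, on the circle |z| = r):
  p(3) = (-3)·3^0 + (2)·3^1 + (2)·3^2 = 21.
  |p(3)| = 21.
Check: |p(3)| = 21 ≤ 27 = M_tri(3). ✓ Equality does not hold at z = 3 (the coefficients have mixed signs, so the terms do not all align in phase there).

M_tri(3) = 27; |p(3)| = 21; equality at z=3: no.


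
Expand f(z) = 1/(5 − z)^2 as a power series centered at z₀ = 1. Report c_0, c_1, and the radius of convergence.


Let w = z − z₀, so z = z₀ + w.
Then 5 − z = 5 − (z₀ + w) = (5 − z₀) − w = 4 − w.
f(z) = 1/(4 − w)^2 = (1/(4)^2) · (1 − w/(4))^{−2}.
By the binomial series (1−u)^{−2} = Σ_{n≥0} C(n+1, 1) u^n for |u|<1, with u = w/(4):
  c_n = C(n+1, 1) / (4)^(n+2).
  c_0 = 1/(4)^2 = 1/16.
  c_1 = 2/(4)^3 = 1/32.
The series is valid for |w/d| < 1, i.e. |z − z₀| < |d|.
Radius of convergence: R = |5 − z₀| = |4| = 4 (distance from z₀ to the singularity z = 5).

c_0 = 1/16, c_1 = 1/32; R = 4.


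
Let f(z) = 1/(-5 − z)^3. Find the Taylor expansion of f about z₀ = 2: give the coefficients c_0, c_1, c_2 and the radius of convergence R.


Let w = z − z₀, so z = z₀ + w.
Then -5 − z = -5 − (z₀ + w) = (-5 − z₀) − w = -7 − w.
f(z) = 1/(-7 − w)^3 = (1/(-7)^3) · (1 − w/(-7))^{−3}.
By the binomial series (1−u)^{−3} = Σ_{n≥0} C(n+2, 2) u^n for |u|<1, with u = w/(-7):
  c_n = C(n+2, 2) / (-7)^(n+3).
  c_0 = 1/(-7)^3 = -1/343.
  c_1 = 3/(-7)^4 = 3/2401.
  c_2 = 6/(-7)^5 = -6/16807.
The series is valid for |w/d| < 1, i.e. |z − z₀| < |d|.
Radius of convergence: R = |-5 − z₀| = |-7| = 7 (distance from z₀ to the singularity z = -5).

c_0 = -1/343, c_1 = 3/2401, c_2 = -6/16807; R = 7.


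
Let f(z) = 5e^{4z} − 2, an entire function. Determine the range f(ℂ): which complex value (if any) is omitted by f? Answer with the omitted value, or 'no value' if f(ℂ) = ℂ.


Little Picard bounds the complement of f(ℂ) to at most one point.
e^{4z} is never zero on ℂ, so 5·e^{4z} takes every value in ℂ ∖ {0}. Adding -2 shifts the range to ℂ ∖ {-2}. Thus f omits exactly the value -2.

Omitted value: -2.


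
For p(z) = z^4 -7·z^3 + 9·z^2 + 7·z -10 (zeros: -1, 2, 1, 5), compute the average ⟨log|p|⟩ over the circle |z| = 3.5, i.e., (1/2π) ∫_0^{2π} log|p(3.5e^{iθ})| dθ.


Zeros: -1, 1, 2, 5; r = 3.5.
Inside |z| < r: -1, 1, 2. Outside (|z| ≥ r): 5.
p(0) = -10, so log|p(0)| = log(10) = 2.3026.
Apply Jensen: I(r) = log|p(0)| + Σ_k log(r/|z_k|), summed over zeros inside |z| < r.
  log(r/|z_k|) for z_k = -1: log(3.5/1) = 1.2528
  log(r/|z_k|) for z_k = 2: log(3.5/2) = 0.5596
  log(r/|z_k|) for z_k = 1: log(3.5/1) = 1.2528
  Outside zeros (5) contribute nothing to the Jensen sum.
Sum over inside zeros: 3.0651.
I(r) = log|p(0)| + (inside sum) = 2.3026 + 3.0651 = 5.3677.
Note: since some zeros are outside |z| ≤ r, the simplified n·log(r) form does NOT apply — only the inside zeros contribute.

I(r) ≈ 5.3677.


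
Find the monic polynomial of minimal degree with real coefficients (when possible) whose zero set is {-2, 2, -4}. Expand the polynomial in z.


The polynomial is p(z) = ∏_{α ∈ S} (z − α), where S = {-2, 2, -4}.
Expanding the product yields: p(z) = z^3 + 4·z^2 -4·z -16.
The resulting polynomial has degree 3 and real coefficients as required.

p(z) = z^3 + 4·z^2 -4·z -16.


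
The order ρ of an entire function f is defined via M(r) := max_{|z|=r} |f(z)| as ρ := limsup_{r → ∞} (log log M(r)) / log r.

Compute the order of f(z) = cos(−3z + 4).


cos(w) is a linear combination of e^{iw} and e^{−iw} (or e^w, e^{−w} in the hyperbolic case), so |cos(w)| ≤ e^{|w|}. With w = −3z + 4, |w| ≤ 3|z| + 4 = 3r + 4 on |z| = r, giving M(r) ≤ e^{3r + 4}, so ρ ≤ 1. On a suitable ray (z = it for sin/cos; z = t for sinh/cosh, t real → ∞), |cos(−3z + 4)| grows like e^{3|t|}/2, so ρ ≥ 1. Hence ρ = 1.
Therefore ρ = 1.

Order ρ = 1.


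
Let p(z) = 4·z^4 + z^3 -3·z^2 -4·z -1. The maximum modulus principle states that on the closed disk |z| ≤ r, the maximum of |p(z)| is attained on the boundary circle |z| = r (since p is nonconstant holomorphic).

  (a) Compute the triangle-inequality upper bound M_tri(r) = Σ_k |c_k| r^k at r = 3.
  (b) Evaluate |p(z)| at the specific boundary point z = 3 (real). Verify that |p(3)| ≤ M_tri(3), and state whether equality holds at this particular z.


Coefficients: c_0 = -1, c_1 = -4, c_2 = -3, c_3 = 1, c_4 = 4. Radius r = 3.
Part (a). Triangle bound: M_tri(r) = Σ_k |c_k| r^k
  = |-1|·3^0 + |-4|·3^1 + |-3|·3^2 + |1|·3^3 + |4|·3^4
  = 1 + 12 + 27 + 27 + 324 = 391.
This bounds M(r) := max_{|z|=r} |p(z)| from above; equality holds iff all terms c_k z^k can be made to align in phase at a single z on |z|=r.
Part (b). At z = 3 (real, on the circle |z| = r):
  p(3) = (-1)·3^0 + (-4)·3^1 + (-3)·3^2 + (1)·3^3 + (4)·3^4 = 311.
  |p(3)| = 311.
Check: |p(3)| = 311 ≤ 391 = M_tri(3). ✓ Equality does not hold at z = 3 (the coefficients have mixed signs, so the terms do not all align in phase there).

M_tri(3) = 391; |p(3)| = 311; equality at z=3: no.


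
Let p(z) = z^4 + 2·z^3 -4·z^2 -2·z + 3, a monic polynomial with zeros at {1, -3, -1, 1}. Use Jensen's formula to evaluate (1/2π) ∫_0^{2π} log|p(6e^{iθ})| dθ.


Zeros: -3, -1, 1, 1; r = 6.
Inside |z| < r: -3, -1, 1, 1. Outside (|z| ≥ r): ∅.
p(0) = 3, so log|p(0)| = log(3) = 1.0986.
Apply Jensen: I(r) = log|p(0)| + Σ_k log(r/|z_k|), summed over zeros inside |z| < r.
  log(r/|z_k|) for z_k = 1: log(6/1) = 1.7918
  log(r/|z_k|) for z_k = -3: log(6/3) = 0.6931
  log(r/|z_k|) for z_k = -1: log(6/1) = 1.7918
  log(r/|z_k|) for z_k = 1: log(6/1) = 1.7918
Sum over inside zeros: 6.0684.
I(r) = log|p(0)| + (inside sum) = 1.0986 + 6.0684 = 7.1670.
Closed form (all zeros inside, monic): I(r) = n·log(r) = 4·log(6) = 7.1670. ✓

I(r) ≈ 7.1670.


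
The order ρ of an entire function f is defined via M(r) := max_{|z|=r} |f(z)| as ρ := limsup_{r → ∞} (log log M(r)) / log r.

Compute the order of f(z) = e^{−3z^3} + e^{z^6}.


Each summand is entire of order 3 and 6 respectively (as in the single-exponential case). The order of a sum is at most the max of the orders, so ρ ≤ 6. For the lower bound: on |z|=r choose arg z so that 1z^6 is real positive; then |e^{1z^6}| = e^{1r^6} while |e^{-3z^3}| ≤ e^{3r^3} = o(e^{1r^6}). So |f| ≥ e^{1r^6}(1 − o(1)) and ρ ≥ 6. Hence ρ = max(3, 6) = 6.
Therefore ρ = 6.

Order ρ = 6.


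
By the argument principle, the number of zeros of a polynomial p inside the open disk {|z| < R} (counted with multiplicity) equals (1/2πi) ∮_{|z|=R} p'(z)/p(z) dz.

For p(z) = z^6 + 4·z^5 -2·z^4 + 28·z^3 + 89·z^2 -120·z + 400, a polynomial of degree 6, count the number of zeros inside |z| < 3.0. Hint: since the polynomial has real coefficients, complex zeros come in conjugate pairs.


The zeros of p are: (1 + 2i), (1 - 2i), (1 + 2i), (1 - 2i), -4, -4.
Their magnitudes are: 2.236, 2.236, 2.236, 2.236, 4, 4.
Zeros with |z| < R = 3.0: (1 + 2i), (1 - 2i), (1 + 2i), (1 - 2i).
Count = 4.
By the argument principle, (1/2πi) ∮_{|z|=R} p'(z)/p(z) dz equals exactly this count.

Number of zeros inside |z| < 3.0: 4.


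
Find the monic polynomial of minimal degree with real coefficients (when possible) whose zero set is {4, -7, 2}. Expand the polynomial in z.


The polynomial is p(z) = ∏_{α ∈ S} (z − α), where S = {4, -7, 2}.
Expanding the product yields: p(z) = z^3 + z^2 -34·z + 56.
The resulting polynomial has degree 3 and real coefficients as required.

p(z) = z^3 + z^2 -34·z + 56.


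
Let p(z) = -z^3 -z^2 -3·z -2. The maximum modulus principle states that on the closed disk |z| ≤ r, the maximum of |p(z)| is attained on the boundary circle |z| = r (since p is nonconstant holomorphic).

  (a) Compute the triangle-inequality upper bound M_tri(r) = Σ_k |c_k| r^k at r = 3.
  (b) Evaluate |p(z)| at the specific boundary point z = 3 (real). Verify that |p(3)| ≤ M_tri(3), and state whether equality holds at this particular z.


Coefficients: c_0 = -2, c_1 = -3, c_2 = -1, c_3 = -1. Radius r = 3.
Part (a). Triangle bound: M_tri(r) = Σ_k |c_k| r^k
  = |-2|·3^0 + |-3|·3^1 + |-1|·3^2 + |-1|·3^3
  = 2 + 9 + 9 + 27 = 47.
This bounds M(r) := max_{|z|=r} |p(z)| from above; equality holds iff all terms c_k z^k can be made to align in phase at a single z on |z|=r.
Part (b). At z = 3 (real, on the circle |z| = r):
  p(3) = (-2)·3^0 + (-3)·3^1 + (-1)·3^2 + (-1)·3^3 = -47.
  |p(3)| = 47.
Since all nonzero coefficients share the same sign, |p(3)| = 47 = M_tri(3); the triangle bound is attained at z = 3, so in fact M(r) = 47.

M_tri(3) = 47; |p(3)| = 47; equality at z=3: yes.


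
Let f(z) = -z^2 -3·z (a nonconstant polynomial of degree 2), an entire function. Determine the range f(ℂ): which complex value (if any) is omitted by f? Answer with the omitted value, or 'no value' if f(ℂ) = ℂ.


Little Picard bounds the complement of f(ℂ) to at most one point.
For every w ∈ ℂ, the equation p(z) − w = 0 is a nonconstant polynomial in z and hence has at least one root by the fundamental theorem of algebra. So p is surjective onto ℂ, omitting no value.

Omitted value: no value.


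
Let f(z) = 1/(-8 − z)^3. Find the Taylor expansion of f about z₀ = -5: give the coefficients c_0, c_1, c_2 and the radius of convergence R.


Let w = z − z₀, so z = z₀ + w.
Then -8 − z = -8 − (z₀ + w) = (-8 − z₀) − w = -3 − w.
f(z) = 1/(-3 − w)^3 = (1/(-3)^3) · (1 − w/(-3))^{−3}.
By the binomial series (1−u)^{−3} = Σ_{n≥0} C(n+2, 2) u^n for |u|<1, with u = w/(-3):
  c_n = C(n+2, 2) / (-3)^(n+3).
  c_0 = 1/(-3)^3 = -1/27.
  c_1 = 3/(-3)^4 = 1/27.
  c_2 = 6/(-3)^5 = -2/81.
The series is valid for |w/d| < 1, i.e. |z − z₀| < |d|.
Radius of convergence: R = |-8 − z₀| = |-3| = 3 (distance from z₀ to the singularity z = -8).

c_0 = -1/27, c_1 = 1/27, c_2 = -2/81; R = 3.


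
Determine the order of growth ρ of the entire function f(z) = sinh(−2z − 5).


sinh(w) is a linear combination of e^{iw} and e^{−iw} (or e^w, e^{−w} in the hyperbolic case), so |sinh(w)| ≤ e^{|w|}. With w = −2z − 5, |w| ≤ 2|z| + 5 = 2r + 5 on |z| = r, giving M(r) ≤ e^{2r + 5}, so ρ ≤ 1. On a suitable ray (z = it for sin/cos; z = t for sinh/cosh, t real → ∞), |sinh(−2z − 5)| grows like e^{2|t|}/2, so ρ ≥ 1. Hence ρ = 1.
Therefore ρ = 1.

Order ρ = 1.


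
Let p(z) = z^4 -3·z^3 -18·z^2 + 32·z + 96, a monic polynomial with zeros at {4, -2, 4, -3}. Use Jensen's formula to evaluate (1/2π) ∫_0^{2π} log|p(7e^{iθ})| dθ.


Zeros: -3, -2, 4, 4; r = 7.
Inside |z| < r: -3, -2, 4, 4. Outside (|z| ≥ r): ∅.
p(0) = 96, so log|p(0)| = log(96) = 4.5643.
Apply Jensen: I(r) = log|p(0)| + Σ_k log(r/|z_k|), summed over zeros inside |z| < r.
  log(r/|z_k|) for z_k = 4: log(7/4) = 0.5596
  log(r/|z_k|) for z_k = -2: log(7/2) = 1.2528
  log(r/|z_k|) for z_k = 4: log(7/4) = 0.5596
  log(r/|z_k|) for z_k = -3: log(7/3) = 0.8473
Sum over inside zeros: 3.2193.
I(r) = log|p(0)| + (inside sum) = 4.5643 + 3.2193 = 7.7836.
Closed form (all zeros inside, monic): I(r) = n·log(r) = 4·log(7) = 7.7836. ✓

I(r) ≈ 7.7836.


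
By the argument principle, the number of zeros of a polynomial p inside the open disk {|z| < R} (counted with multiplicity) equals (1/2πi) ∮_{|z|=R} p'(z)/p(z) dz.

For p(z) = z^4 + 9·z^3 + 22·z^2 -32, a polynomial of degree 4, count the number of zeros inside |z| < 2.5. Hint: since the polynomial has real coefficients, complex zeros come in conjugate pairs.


The zeros of p are: 1, -4, -2, -4.
Their magnitudes are: 1, 4, 2, 4.
Zeros with |z| < R = 2.5: 1, -2.
Count = 2.
By the argument principle, (1/2πi) ∮_{|z|=R} p'(z)/p(z) dz equals exactly this count.

Number of zeros inside |z| < 2.5: 2.


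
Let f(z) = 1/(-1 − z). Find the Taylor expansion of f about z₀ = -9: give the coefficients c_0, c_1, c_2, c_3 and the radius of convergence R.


Let w = z − z₀, so z = z₀ + w.
Then -1 − z = -1 − (z₀ + w) = (-1 − z₀) − w = 8 − w.
f(z) = 1/(8 − w) = (1/(8)) · 1/(1 − w/(8)) = Σ_{n≥0} w^n / (8)^(n+1).
So c_n = 1/(8)^(n+1):
  c_0 = 1/(8)^1 = 1/8.
  c_1 = 1/(8)^2 = 1/64.
  c_2 = 1/(8)^3 = 1/512.
  c_3 = 1/(8)^4 = 1/4096.
The series is valid for |w/d| < 1, i.e. |z − z₀| < |d|.
Radius of convergence: R = |-1 − z₀| = |8| = 8 (distance from z₀ to the singularity z = -1).

c_0 = 1/8, c_1 = 1/64, c_2 = 1/512, c_3 = 1/4096; R = 8.


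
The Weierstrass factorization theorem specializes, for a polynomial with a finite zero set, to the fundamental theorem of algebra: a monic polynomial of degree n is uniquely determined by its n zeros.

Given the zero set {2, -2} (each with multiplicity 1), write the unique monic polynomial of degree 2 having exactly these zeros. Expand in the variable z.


The polynomial is p(z) = ∏_{α ∈ S} (z − α), where S = {2, -2}.
Expanding the product yields: p(z) = z^2 -4.
The resulting polynomial has degree 2 and real coefficients as required.

p(z) = z^2 -4.


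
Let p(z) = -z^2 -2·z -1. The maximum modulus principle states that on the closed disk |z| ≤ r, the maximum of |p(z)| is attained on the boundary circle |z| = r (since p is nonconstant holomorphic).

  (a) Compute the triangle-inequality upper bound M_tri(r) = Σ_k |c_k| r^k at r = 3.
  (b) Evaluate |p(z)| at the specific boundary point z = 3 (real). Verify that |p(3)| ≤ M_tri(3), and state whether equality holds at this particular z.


Coefficients: c_0 = -1, c_1 = -2, c_2 = -1. Radius r = 3.
Part (a). Triangle bound: M_tri(r) = Σ_k |c_k| r^k
  = |-1|·3^0 + |-2|·3^1 + |-1|·3^2
  = 1 + 6 + 9 = 16.
This bounds M(r) := max_{|z|=r} |p(z)| from above; equality holds iff all terms c_k z^k can be made to align in phase at a single z on |z|=r.
Part (b). At z = 3 (real, on the circle |z| = r):
  p(3) = (-1)·3^0 + (-2)·3^1 + (-1)·3^2 = -16.
  |p(3)| = 16.
Since all nonzero coefficients share the same sign, |p(3)| = 16 = M_tri(3); the triangle bound is attained at z = 3, so in fact M(r) = 16.

M_tri(3) = 16; |p(3)| = 16; equality at z=3: yes.


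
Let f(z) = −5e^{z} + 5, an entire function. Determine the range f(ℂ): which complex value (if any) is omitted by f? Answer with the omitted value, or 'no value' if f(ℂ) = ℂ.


Little Picard bounds the complement of f(ℂ) to at most one point.
e^{z} is never zero on ℂ, so -5·e^{z} takes every value in ℂ ∖ {0}. Adding 5 shifts the range to ℂ ∖ {5}. Thus f omits exactly the value 5.

Omitted value: 5.


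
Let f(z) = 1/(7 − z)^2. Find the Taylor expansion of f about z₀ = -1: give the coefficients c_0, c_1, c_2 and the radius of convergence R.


Let w = z − z₀, so z = z₀ + w.
Then 7 − z = 7 − (z₀ + w) = (7 − z₀) − w = 8 − w.
f(z) = 1/(8 − w)^2 = (1/(8)^2) · (1 − w/(8))^{−2}.
By the binomial series (1−u)^{−2} = Σ_{n≥0} C(n+1, 1) u^n for |u|<1, with u = w/(8):
  c_n = C(n+1, 1) / (8)^(n+2).
  c_0 = 1/(8)^2 = 1/64.
  c_1 = 2/(8)^3 = 1/256.
  c_2 = 3/(8)^4 = 3/4096.
The series is valid for |w/d| < 1, i.e. |z − z₀| < |d|.
Radius of convergence: R = |7 − z₀| = |8| = 8 (distance from z₀ to the singularity z = 7).

c_0 = 1/64, c_1 = 1/256, c_2 = 3/4096; R = 8.


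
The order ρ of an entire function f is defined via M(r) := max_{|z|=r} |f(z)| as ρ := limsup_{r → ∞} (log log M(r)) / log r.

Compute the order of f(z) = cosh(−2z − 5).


cosh(w) is a linear combination of e^{iw} and e^{−iw} (or e^w, e^{−w} in the hyperbolic case), so |cosh(w)| ≤ e^{|w|}. With w = −2z − 5, |w| ≤ 2|z| + 5 = 2r + 5 on |z| = r, giving M(r) ≤ e^{2r + 5}, so ρ ≤ 1. On a suitable ray (z = it for sin/cos; z = t for sinh/cosh, t real → ∞), |cosh(−2z − 5)| grows like e^{2|t|}/2, so ρ ≥ 1. Hence ρ = 1.
Therefore ρ = 1.

Order ρ = 1.


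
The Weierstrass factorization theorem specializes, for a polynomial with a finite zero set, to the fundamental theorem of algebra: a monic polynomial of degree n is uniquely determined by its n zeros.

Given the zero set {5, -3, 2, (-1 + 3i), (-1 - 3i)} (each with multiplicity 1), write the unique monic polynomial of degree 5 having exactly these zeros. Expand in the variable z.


The polynomial is p(z) = ∏_{α ∈ S} (z − α), where S = {5, -3, 2, (-1 + 3i), (-1 - 3i)}.
Expanding the product yields: p(z) = z^5 -2·z^4 -9·z^3 -32·z^2 -50·z + 300.
Note conjugate pairs combine to real quadratics: (z − (-1+3i))(z − (-1−3i)) = z² + 2z + 10.
The resulting polynomial has degree 5 and real coefficients as required.

p(z) = z^5 -2·z^4 -9·z^3 -32·z^2 -50·z + 300.


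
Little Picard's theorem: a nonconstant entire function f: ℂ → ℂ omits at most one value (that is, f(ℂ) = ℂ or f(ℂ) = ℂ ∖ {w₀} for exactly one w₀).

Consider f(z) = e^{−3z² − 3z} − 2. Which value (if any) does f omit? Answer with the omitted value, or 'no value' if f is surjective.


Little Picard bounds the complement of f(ℂ) to at most one point.
The exponent g(z) = −3z² − 3z is a nonconstant polynomial, hence surjective onto ℂ. So e^{g(z)} takes every value in {e^w : w ∈ ℂ} = ℂ ∖ {0}. Adding -2 shifts the range to ℂ ∖ {-2}. f omits exactly -2.

Omitted value: -2.


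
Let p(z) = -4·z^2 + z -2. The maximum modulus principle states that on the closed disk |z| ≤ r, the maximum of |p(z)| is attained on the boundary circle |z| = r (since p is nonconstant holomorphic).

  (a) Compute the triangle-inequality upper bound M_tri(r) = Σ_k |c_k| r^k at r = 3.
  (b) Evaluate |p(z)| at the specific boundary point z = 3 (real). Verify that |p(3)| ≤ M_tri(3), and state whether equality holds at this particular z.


Coefficients: c_0 = -2, c_1 = 1, c_2 = -4. Radius r = 3.
Part (a). Triangle bound: M_tri(r) = Σ_k |c_k| r^k
  = |-2|·3^0 + |1|·3^1 + |-4|·3^2
  = 2 + 3 + 36 = 41.
This bounds M(r) := max_{|z|=r} |p(z)| from above; equality holds iff all terms c_k z^k can be made to align in phase at a single z on |z|=r.
Part (b). At z = 3 (real, on the circle |z| = r):
  p(3) = (-2)·3^0 + (1)·3^1 + (-4)·3^2 = -35.
  |p(3)| = 35.
Check: |p(3)| = 35 ≤ 41 = M_tri(3). ✓ Equality does not hold at z = 3 (the coefficients have mixed signs, so the terms do not all align in phase there).

M_tri(3) = 41; |p(3)| = 35; equality at z=3: no.


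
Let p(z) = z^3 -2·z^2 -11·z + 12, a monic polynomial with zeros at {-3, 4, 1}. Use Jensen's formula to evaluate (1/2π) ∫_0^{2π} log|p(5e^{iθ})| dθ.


Zeros: -3, 1, 4; r = 5.
Inside |z| < r: -3, 1, 4. Outside (|z| ≥ r): ∅.
p(0) = 12, so log|p(0)| = log(12) = 2.4849.
Apply Jensen: I(r) = log|p(0)| + Σ_k log(r/|z_k|), summed over zeros inside |z| < r.
  log(r/|z_k|) for z_k = -3: log(5/3) = 0.5108
  log(r/|z_k|) for z_k = 4: log(5/4) = 0.2231
  log(r/|z_k|) for z_k = 1: log(5/1) = 1.6094
Sum over inside zeros: 2.3434.
I(r) = log|p(0)| + (inside sum) = 2.4849 + 2.3434 = 4.8283.
Closed form (all zeros inside, monic): I(r) = n·log(r) = 3·log(5) = 4.8283. ✓

I(r) ≈ 4.8283.


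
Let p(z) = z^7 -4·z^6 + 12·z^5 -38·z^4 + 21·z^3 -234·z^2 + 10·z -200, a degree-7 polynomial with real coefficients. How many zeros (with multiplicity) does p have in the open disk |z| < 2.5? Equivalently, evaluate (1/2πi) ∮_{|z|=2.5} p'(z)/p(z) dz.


The zeros of p are: 4, (-1 + 2i), (-1 - 2i), (0 + 1i), (0 - 1i), (1 + 3i), (1 - 3i).
Their magnitudes are: 4, 2.236, 2.236, 1, 1, 3.162, 3.162.
Zeros with |z| < R = 2.5: (-1 + 2i), (-1 - 2i), (0 + 1i), (0 - 1i).
Count = 4.
By the argument principle, (1/2πi) ∮_{|z|=R} p'(z)/p(z) dz equals exactly this count.

Number of zeros inside |z| < 2.5: 4.


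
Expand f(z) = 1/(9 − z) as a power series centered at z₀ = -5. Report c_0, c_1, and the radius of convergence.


Let w = z − z₀, so z = z₀ + w.
Then 9 − z = 9 − (z₀ + w) = (9 − z₀) − w = 14 − w.
f(z) = 1/(14 − w) = (1/(14)) · 1/(1 − w/(14)) = Σ_{n≥0} w^n / (14)^(n+1).
So c_n = 1/(14)^(n+1):
  c_0 = 1/(14)^1 = 1/14.
  c_1 = 1/(14)^2 = 1/196.
The series is valid for |w/d| < 1, i.e. |z − z₀| < |d|.
Radius of convergence: R = |9 − z₀| = |14| = 14 (distance from z₀ to the singularity z = 9).

c_0 = 1/14, c_1 = 1/196; R = 14.


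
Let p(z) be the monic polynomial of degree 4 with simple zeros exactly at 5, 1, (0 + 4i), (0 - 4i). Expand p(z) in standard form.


The polynomial is p(z) = ∏_{α ∈ S} (z − α), where S = {5, 1, (0 + 4i), (0 - 4i)}.
Expanding the product yields: p(z) = z^4 -6·z^3 + 21·z^2 -96·z + 80.
Note conjugate pairs combine to real quadratics: (z − (0+4i))(z − (0−4i)) = z² + 16.
The resulting polynomial has degree 4 and real coefficients as required.

p(z) = z^4 -6·z^3 + 21·z^2 -96·z + 80.


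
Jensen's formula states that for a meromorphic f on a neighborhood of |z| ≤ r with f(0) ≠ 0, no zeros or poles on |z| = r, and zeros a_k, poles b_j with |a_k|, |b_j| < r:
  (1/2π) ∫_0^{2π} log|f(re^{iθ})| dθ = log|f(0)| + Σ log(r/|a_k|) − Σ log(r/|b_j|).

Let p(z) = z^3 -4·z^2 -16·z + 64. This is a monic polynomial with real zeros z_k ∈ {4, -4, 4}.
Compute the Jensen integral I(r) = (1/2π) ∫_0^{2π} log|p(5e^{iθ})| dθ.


Zeros: -4, 4, 4; r = 5.
Inside |z| < r: -4, 4, 4. Outside (|z| ≥ r): ∅.
p(0) = 64, so log|p(0)| = log(64) = 4.1589.
Apply Jensen: I(r) = log|p(0)| + Σ_k log(r/|z_k|), summed over zeros inside |z| < r.
  log(r/|z_k|) for z_k = 4: log(5/4) = 0.2231
  log(r/|z_k|) for z_k = -4: log(5/4) = 0.2231
  log(r/|z_k|) for z_k = 4: log(5/4) = 0.2231
Sum over inside zeros: 0.6694.
I(r) = log|p(0)| + (inside sum) = 4.1589 + 0.6694 = 4.8283.
Closed form (all zeros inside, monic): I(r) = n·log(r) = 3·log(5) = 4.8283. ✓

I(r) ≈ 4.8283.


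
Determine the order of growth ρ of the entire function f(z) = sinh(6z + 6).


sinh(w) is a linear combination of e^{iw} and e^{−iw} (or e^w, e^{−w} in the hyperbolic case), so |sinh(w)| ≤ e^{|w|}. With w = 6z + 6, |w| ≤ 6|z| + 6 = 6r + 6 on |z| = r, giving M(r) ≤ e^{6r + 6}, so ρ ≤ 1. On a suitable ray (z = it for sin/cos; z = t for sinh/cosh, t real → ∞), |sinh(6z + 6)| grows like e^{6|t|}/2, so ρ ≥ 1. Hence ρ = 1.
Therefore ρ = 1.

Order ρ = 1.


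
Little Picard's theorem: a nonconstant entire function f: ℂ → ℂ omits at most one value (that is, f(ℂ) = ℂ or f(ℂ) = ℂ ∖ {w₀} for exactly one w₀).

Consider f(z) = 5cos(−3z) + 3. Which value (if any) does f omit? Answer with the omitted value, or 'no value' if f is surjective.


Little Picard bounds the complement of f(ℂ) to at most one point.
cos is entire and surjective onto ℂ: for every w ∈ ℂ, cos(ζ) = w has a solution ζ ∈ ℂ (e.g., via the complex inverse arccos). With ζ = −3z this gives z = ζ/(-3). Then 5·cos(−3z) takes every value in 5·ℂ = ℂ, and adding 3 is a bijection of ℂ. So f is surjective and omits no value. (Note: only on the real line is cos bounded by [−1, 1].)

Omitted value: no value.


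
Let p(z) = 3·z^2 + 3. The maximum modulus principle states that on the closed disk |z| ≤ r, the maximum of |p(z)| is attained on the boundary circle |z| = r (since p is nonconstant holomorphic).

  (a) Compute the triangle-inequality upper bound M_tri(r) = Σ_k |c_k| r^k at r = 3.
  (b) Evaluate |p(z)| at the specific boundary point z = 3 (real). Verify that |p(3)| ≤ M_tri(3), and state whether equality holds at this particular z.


Coefficients: c_0 = 3, c_1 = 0, c_2 = 3. Radius r = 3.
Part (a). Triangle bound: M_tri(r) = Σ_k |c_k| r^k
  = |3|·3^0 + |0|·3^1 + |3|·3^2
  = 3 + 0 + 27 = 30.
This bounds M(r) := max_{|z|=r} |p(z)| from above; equality holds iff all terms c_k z^k can be made to align in phase at a single z on |z|=r.
Part (b). At z = 3 (real, on the circle |z| = r):
  p(3) = (3)·3^0 + (0)·3^1 + (3)·3^2 = 30.
  |p(3)| = 30.
Since all nonzero coefficients share the same sign, |p(3)| = 30 = M_tri(3); the triangle bound is attained at z = 3, so in fact M(r) = 30.

M_tri(3) = 30; |p(3)| = 30; equality at z=3: yes.


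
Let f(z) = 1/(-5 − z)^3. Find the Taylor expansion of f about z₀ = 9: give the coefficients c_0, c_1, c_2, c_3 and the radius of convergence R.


Let w = z − z₀, so z = z₀ + w.
Then -5 − z = -5 − (z₀ + w) = (-5 − z₀) − w = -14 − w.
f(z) = 1/(-14 − w)^3 = (1/(-14)^3) · (1 − w/(-14))^{−3}.
By the binomial series (1−u)^{−3} = Σ_{n≥0} C(n+2, 2) u^n for |u|<1, with u = w/(-14):
  c_n = C(n+2, 2) / (-14)^(n+3).
  c_0 = 1/(-14)^3 = -1/2744.
  c_1 = 3/(-14)^4 = 3/38416.
  c_2 = 6/(-14)^5 = -3/268912.
  c_3 = 10/(-14)^6 = 5/3764768.
The series is valid for |w/d| < 1, i.e. |z − z₀| < |d|.
Radius of convergence: R = |-5 − z₀| = |-14| = 14 (distance from z₀ to the singularity z = -5).

c_0 = -1/2744, c_1 = 3/38416, c_2 = -3/268912, c_3 = 5/3764768; R = 14.


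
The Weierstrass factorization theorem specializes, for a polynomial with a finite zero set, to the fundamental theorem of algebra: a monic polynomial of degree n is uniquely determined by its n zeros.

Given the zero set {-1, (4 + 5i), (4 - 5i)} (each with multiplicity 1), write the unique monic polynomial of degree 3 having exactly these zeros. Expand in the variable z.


The polynomial is p(z) = ∏_{α ∈ S} (z − α), where S = {-1, (4 + 5i), (4 - 5i)}.
Expanding the product yields: p(z) = z^3 -7·z^2 + 33·z + 41.
Note conjugate pairs combine to real quadratics: (z − (4+5i))(z − (4−5i)) = z² − 8z + 41.
The resulting polynomial has degree 3 and real coefficients as required.

p(z) = z^3 -7·z^2 + 33·z + 41.


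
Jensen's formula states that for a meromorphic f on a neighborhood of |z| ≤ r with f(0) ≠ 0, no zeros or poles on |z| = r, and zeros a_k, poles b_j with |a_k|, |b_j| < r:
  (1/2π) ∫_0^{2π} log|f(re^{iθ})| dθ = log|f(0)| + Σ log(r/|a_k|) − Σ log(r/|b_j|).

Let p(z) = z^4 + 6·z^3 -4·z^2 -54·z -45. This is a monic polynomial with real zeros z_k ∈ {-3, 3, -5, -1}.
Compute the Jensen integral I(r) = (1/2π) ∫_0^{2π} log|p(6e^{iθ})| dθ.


Zeros: -5, -3, -1, 3; r = 6.
Inside |z| < r: -5, -3, -1, 3. Outside (|z| ≥ r): ∅.
p(0) = -45, so log|p(0)| = log(45) = 3.8067.
Apply Jensen: I(r) = log|p(0)| + Σ_k log(r/|z_k|), summed over zeros inside |z| < r.
  log(r/|z_k|) for z_k = -3: log(6/3) = 0.6931
  log(r/|z_k|) for z_k = 3: log(6/3) = 0.6931
  log(r/|z_k|) for z_k = -5: log(6/5) = 0.1823
  log(r/|z_k|) for z_k = -1: log(6/1) = 1.7918
Sum over inside zeros: 3.3604.
I(r) = log|p(0)| + (inside sum) = 3.8067 + 3.3604 = 7.1670.
Closed form (all zeros inside, monic): I(r) = n·log(r) = 4·log(6) = 7.1670. ✓

I(r) ≈ 7.1670.


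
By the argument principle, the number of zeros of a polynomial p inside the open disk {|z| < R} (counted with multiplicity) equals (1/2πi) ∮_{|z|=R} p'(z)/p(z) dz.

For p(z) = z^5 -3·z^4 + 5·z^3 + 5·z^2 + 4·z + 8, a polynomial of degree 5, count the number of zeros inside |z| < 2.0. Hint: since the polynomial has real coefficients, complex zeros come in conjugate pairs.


The zeros of p are: (2 + 2i), (2 - 2i), (0 + 1i), (0 - 1i), -1.
Their magnitudes are: 2.828, 2.828, 1, 1, 1.
Zeros with |z| < R = 2.0: (0 + 1i), (0 - 1i), -1.
Count = 3.
By the argument principle, (1/2πi) ∮_{|z|=R} p'(z)/p(z) dz equals exactly this count.

Number of zeros inside |z| < 2.0: 3.


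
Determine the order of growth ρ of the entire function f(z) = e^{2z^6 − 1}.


|e^{2z^6 − 1}| = e^{Re(2·z^6) + -1} ≤ e^{2|z|^6 + -1} = e^{2r^6 + -1} on |z| = r, so ρ ≤ 6. Choosing z on |z|=r so that 2·z^6 is real positive (always possible by picking arg z appropriately) gives |f(z)| = e^{2r^6 + -1}, matching the bound. The additive constant -1 does not affect log log M(r) ~ 6·log r. Hence ρ = 6.
Therefore ρ = 6.

Order ρ = 6.


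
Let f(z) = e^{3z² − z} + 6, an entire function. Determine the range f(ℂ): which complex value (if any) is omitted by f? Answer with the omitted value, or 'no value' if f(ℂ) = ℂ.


Little Picard bounds the complement of f(ℂ) to at most one point.
The exponent g(z) = 3z² − z is a nonconstant polynomial, hence surjective onto ℂ. So e^{g(z)} takes every value in {e^w : w ∈ ℂ} = ℂ ∖ {0}. Adding 6 shifts the range to ℂ ∖ {6}. f omits exactly 6.

Omitted value: 6.


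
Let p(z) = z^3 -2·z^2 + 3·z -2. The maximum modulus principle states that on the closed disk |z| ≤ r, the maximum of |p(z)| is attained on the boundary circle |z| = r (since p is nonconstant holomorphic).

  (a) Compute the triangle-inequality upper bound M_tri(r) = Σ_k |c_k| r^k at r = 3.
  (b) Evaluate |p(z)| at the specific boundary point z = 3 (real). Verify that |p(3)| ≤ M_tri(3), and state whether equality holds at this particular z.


Coefficients: c_0 = -2, c_1 = 3, c_2 = -2, c_3 = 1. Radius r = 3.
Part (a). Triangle bound: M_tri(r) = Σ_k |c_k| r^k
  = |-2|·3^0 + |3|·3^1 + |-2|·3^2 + |1|·3^3
  = 2 + 9 + 18 + 27 = 56.
This bounds M(r) := max_{|z|=r} |p(z)| from above; equality holds iff all terms c_k z^k can be made to align in phase at a single z on |z|=r.
Part (b). At z = 3 (real, on the circle |z| = r):
  p(3) = (-2)·3^0 + (3)·3^1 + (-2)·3^2 + (1)·3^3 = 16.
  |p(3)| = 16.
Check: |p(3)| = 16 ≤ 56 = M_tri(3). ✓ Equality does not hold at z = 3 (the coefficients have mixed signs, so the terms do not all align in phase there).

M_tri(3) = 56; |p(3)| = 16; equality at z=3: no.


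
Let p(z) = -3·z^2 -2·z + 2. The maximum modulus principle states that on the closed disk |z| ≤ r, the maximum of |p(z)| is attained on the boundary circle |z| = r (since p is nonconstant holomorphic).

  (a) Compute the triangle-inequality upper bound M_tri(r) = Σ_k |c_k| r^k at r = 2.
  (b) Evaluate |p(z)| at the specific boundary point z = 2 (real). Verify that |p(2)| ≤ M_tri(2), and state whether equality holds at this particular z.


Coefficients: c_0 = 2, c_1 = -2, c_2 = -3. Radius r = 2.
Part (a). Triangle bound: M_tri(r) = Σ_k |c_k| r^k
  = |2|·2^0 + |-2|·2^1 + |-3|·2^2
  = 2 + 4 + 12 = 18.
This bounds M(r) := max_{|z|=r} |p(z)| from above; equality holds iff all terms c_k z^k can be made to align in phase at a single z on |z|=r.
Part (b). At z = 2 (real, on the circle |z| = r):
  p(2) = (2)·2^0 + (-2)·2^1 + (-3)·2^2 = -14.
  |p(2)| = 14.
Check: |p(2)| = 14 ≤ 18 = M_tri(2). ✓ Equality does not hold at z = 2 (the coefficients have mixed signs, so the terms do not all align in phase there).

M_tri(2) = 18; |p(2)| = 14; equality at z=2: no.


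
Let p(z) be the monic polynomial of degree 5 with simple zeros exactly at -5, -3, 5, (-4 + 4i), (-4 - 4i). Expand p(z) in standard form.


The polynomial is p(z) = ∏_{α ∈ S} (z − α), where S = {-5, -3, 5, (-4 + 4i), (-4 - 4i)}.
Expanding the product yields: p(z) = z^5 + 11·z^4 + 31·z^3 -179·z^2 -1400·z -2400.
Note conjugate pairs combine to real quadratics: (z − (-4+4i))(z − (-4−4i)) = z² + 8z + 32.
The resulting polynomial has degree 5 and real coefficients as required.

p(z) = z^5 + 11·z^4 + 31·z^3 -179·z^2 -1400·z -2400.


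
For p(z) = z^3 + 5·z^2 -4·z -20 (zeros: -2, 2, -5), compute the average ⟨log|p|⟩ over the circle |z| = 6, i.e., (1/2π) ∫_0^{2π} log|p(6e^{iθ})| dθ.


Zeros: -5, -2, 2; r = 6.
Inside |z| < r: -5, -2, 2. Outside (|z| ≥ r): ∅.
p(0) = -20, so log|p(0)| = log(20) = 2.9957.
Apply Jensen: I(r) = log|p(0)| + Σ_k log(r/|z_k|), summed over zeros inside |z| < r.
  log(r/|z_k|) for z_k = -2: log(6/2) = 1.0986
  log(r/|z_k|) for z_k = 2: log(6/2) = 1.0986
  log(r/|z_k|) for z_k = -5: log(6/5) = 0.1823
Sum over inside zeros: 2.3795.
I(r) = log|p(0)| + (inside sum) = 2.9957 + 2.3795 = 5.3753.
Closed form (all zeros inside, monic): I(r) = n·log(r) = 3·log(6) = 5.3753. ✓

I(r) ≈ 5.3753.
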